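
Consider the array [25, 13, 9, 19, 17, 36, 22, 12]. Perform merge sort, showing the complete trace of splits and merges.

Merge sort trace:

Split: [25, 13, 9, 19, 17, 36, 22, 12] -> [25, 13, 9, 19] and [17, 36, 22, 12]
  Split: [25, 13, 9, 19] -> [25, 13] and [9, 19]
    Split: [25, 13] -> [25] and [13]
    Merge: [25] + [13] -> [13, 25]
    Split: [9, 19] -> [9] and [19]
    Merge: [9] + [19] -> [9, 19]
  Merge: [13, 25] + [9, 19] -> [9, 13, 19, 25]
  Split: [17, 36, 22, 12] -> [17, 36] and [22, 12]
    Split: [17, 36] -> [17] and [36]
    Merge: [17] + [36] -> [17, 36]
    Split: [22, 12] -> [22] and [12]
    Merge: [22] + [12] -> [12, 22]
  Merge: [17, 36] + [12, 22] -> [12, 17, 22, 36]
Merge: [9, 13, 19, 25] + [12, 17, 22, 36] -> [9, 12, 13, 17, 19, 22, 25, 36]

Final sorted array: [9, 12, 13, 17, 19, 22, 25, 36]

The merge sort proceeds by recursively splitting the array and merging sorted halves.
After all merges, the sorted array is [9, 12, 13, 17, 19, 22, 25, 36].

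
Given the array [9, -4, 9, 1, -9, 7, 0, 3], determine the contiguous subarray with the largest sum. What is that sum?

Using Kadane's algorithm on [9, -4, 9, 1, -9, 7, 0, 3]:

Scanning through the array:
Position 1 (value -4): max_ending_here = 5, max_so_far = 9
Position 2 (value 9): max_ending_here = 14, max_so_far = 14
Position 3 (value 1): max_ending_here = 15, max_so_far = 15
Position 4 (value -9): max_ending_here = 6, max_so_far = 15
Position 5 (value 7): max_ending_here = 13, max_so_far = 15
Position 6 (value 0): max_ending_here = 13, max_so_far = 15
Position 7 (value 3): max_ending_here = 16, max_so_far = 16

Maximum subarray: [9, -4, 9, 1, -9, 7, 0, 3]
Maximum sum: 16

The maximum subarray is [9, -4, 9, 1, -9, 7, 0, 3] with sum 16. This subarray runs from index 0 to index 7.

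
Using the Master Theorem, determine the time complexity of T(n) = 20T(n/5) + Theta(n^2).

Master Theorem for T(n) = 20T(n/5) + O(n^2):

a = 20, b = 5, c = 2
log_b(a) = log_5(20) = 1.8614

Case 3: c = 2 > log_5(20) = 1.8614
T(n) = O(n^2) = O(n^2)

For T(n) = 20T(n/5) + O(n^2): log_5(20) = 1.8614. This is Case 3 of the Master Theorem (c > log_b(a), work dominated by root), giving O(n^2).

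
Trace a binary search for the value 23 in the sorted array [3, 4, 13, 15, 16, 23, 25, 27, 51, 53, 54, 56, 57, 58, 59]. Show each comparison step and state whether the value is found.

Binary search for 23 in [3, 4, 13, 15, 16, 23, 25, 27, 51, 53, 54, 56, 57, 58, 59]:

lo=0, hi=14, mid=7, arr[mid]=27 -> 27 > 23, search left half
lo=0, hi=6, mid=3, arr[mid]=15 -> 15 < 23, search right half
lo=4, hi=6, mid=5, arr[mid]=23 -> Found target at index 5!

Binary search finds 23 at index 5 after 3 comparisons. The search repeatedly halves the search space by comparing with the middle element.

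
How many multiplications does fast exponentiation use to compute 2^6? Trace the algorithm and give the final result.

Computing 2^6 by squaring (build up from 2^1; each line after the first costs one multiplication):

2^1 = 2
2^2 = (2^1)^2 = 2^2 = 4
2^3 = 2 * 2^2 = 2 * 4 = 8
2^6 = (2^3)^2 = 8^2 = 64

Result: 64
Multiplications needed: 3 (3 lines after 2^1)

2^6 = 64. Using exponentiation by squaring, this requires 3 multiplications. The key idea: if the exponent is even, square the half-power; if odd, multiply by the base once.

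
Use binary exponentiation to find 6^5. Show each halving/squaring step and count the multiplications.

Computing 6^5 by squaring (build up from 6^1; each line after the first costs one multiplication):

6^1 = 6
6^2 = (6^1)^2 = 6^2 = 36
6^4 = (6^2)^2 = 36^2 = 1296
6^5 = 6 * 6^4 = 6 * 1296 = 7776

Result: 7776
Multiplications needed: 3 (3 lines after 6^1)

6^5 = 7776. Using exponentiation by squaring, this requires 3 multiplications. The key idea: if the exponent is even, square the half-power; if odd, multiply by the base once.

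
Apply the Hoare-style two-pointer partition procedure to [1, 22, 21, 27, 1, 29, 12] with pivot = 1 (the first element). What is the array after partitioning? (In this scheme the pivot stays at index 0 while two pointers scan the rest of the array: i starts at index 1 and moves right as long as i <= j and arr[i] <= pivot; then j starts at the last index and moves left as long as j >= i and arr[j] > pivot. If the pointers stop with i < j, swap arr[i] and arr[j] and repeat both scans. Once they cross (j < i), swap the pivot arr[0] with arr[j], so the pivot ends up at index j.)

Hoare-style two-pointer partition with pivot = 1:

Initial array: [1, 22, 21, 27, 1, 29, 12]

Pointers start at i = 1, j = 6.
i stops at index 1 (arr[1]=22 > 1), j stops at index 4 (arr[4]=1 <= 1): swap arr[1] and arr[4], array becomes [1, 1, 21, 27, 22, 29, 12]
i ends at 2, j ends at 1: the pointers have crossed (j < i), so scanning stops.

Swap pivot arr[0] with arr[1] to place pivot at position 1: [1, 1, 21, 27, 22, 29, 12]
Pivot position: 1

After partitioning with pivot 1, the array becomes [1, 1, 21, 27, 22, 29, 12]. The pivot is placed at index 1. All elements to the left of the pivot are <= 1, and all elements to the right are > 1.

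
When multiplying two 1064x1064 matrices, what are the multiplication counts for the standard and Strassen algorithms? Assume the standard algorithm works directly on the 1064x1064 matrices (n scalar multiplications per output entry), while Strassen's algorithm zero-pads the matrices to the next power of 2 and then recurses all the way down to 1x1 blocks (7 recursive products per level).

Matrix multiplication for 1064x1064 matrices:

Strassen's algorithm requires power-of-2 dimensions. Pad 1064x1064 to 2048x2048 (next power of 2).

Standard algorithm: 1064^3 = 1204550144 multiplications
Strassen's algorithm: 7^(log2(2048)) = 7^11 = 1977326743 multiplications
Difference: 1204550144 - 1977326743 = -772776599 (Strassen uses MORE here due to padding overhead — for small or just-over-power-of-2 n, padding can outweigh the per-level savings)

Standard: 1204550144 multiplications (1064^3). Strassen: 1977326743 multiplications (7^11, after padding to 2048x2048). Strassen reduces 8 recursive multiplications to 7 at each level.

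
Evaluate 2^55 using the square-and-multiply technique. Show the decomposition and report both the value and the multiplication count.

Computing 2^55 by squaring (build up from 2^1; each line after the first costs one multiplication):

2^1 = 2
2^2 = (2^1)^2 = 2^2 = 4
2^3 = 2 * 2^2 = 2 * 4 = 8
2^6 = (2^3)^2 = 8^2 = 64
2^12 = (2^6)^2 = 64^2 = 4096
2^13 = 2 * 2^12 = 2 * 4096 = 8192
2^26 = (2^13)^2 = 8192^2 = 67108864
2^27 = 2 * 2^26 = 2 * 67108864 = 134217728
2^54 = (2^27)^2 = 134217728^2 = 18014398509481984
2^55 = 2 * 2^54 = 2 * 18014398509481984 = 36028797018963968

Result: 36028797018963968
Multiplications needed: 9 (9 lines after 2^1)

2^55 = 36028797018963968. Using exponentiation by squaring, this requires 9 multiplications. The key idea: if the exponent is even, square the half-power; if odd, multiply by the base once.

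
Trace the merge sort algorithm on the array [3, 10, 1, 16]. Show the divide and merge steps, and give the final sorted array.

Merge sort trace:

Split: [3, 10, 1, 16] -> [3, 10] and [1, 16]
  Split: [3, 10] -> [3] and [10]
  Merge: [3] + [10] -> [3, 10]
  Split: [1, 16] -> [1] and [16]
  Merge: [1] + [16] -> [1, 16]
Merge: [3, 10] + [1, 16] -> [1, 3, 10, 16]

Final sorted array: [1, 3, 10, 16]

The merge sort proceeds by recursively splitting the array and merging sorted halves.
After all merges, the sorted array is [1, 3, 10, 16].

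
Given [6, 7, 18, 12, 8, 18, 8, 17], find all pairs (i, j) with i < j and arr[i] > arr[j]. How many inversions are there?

Finding inversions in [6, 7, 18, 12, 8, 18, 8, 17]:

(2, 3): arr[2]=18 > arr[3]=12
(2, 4): arr[2]=18 > arr[4]=8
(2, 6): arr[2]=18 > arr[6]=8
(2, 7): arr[2]=18 > arr[7]=17
(3, 4): arr[3]=12 > arr[4]=8
(3, 6): arr[3]=12 > arr[6]=8
(5, 6): arr[5]=18 > arr[6]=8
(5, 7): arr[5]=18 > arr[7]=17

Total inversions: 8

The array has 8 inversion(s): (2,3), (2,4), (2,6), (2,7), (3,4), (3,6), (5,6), (5,7). Each pair (i,j) satisfies i < j and arr[i] > arr[j].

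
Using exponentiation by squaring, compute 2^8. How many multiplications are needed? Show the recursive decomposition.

Computing 2^8 by squaring (build up from 2^1; each line after the first costs one multiplication):

2^1 = 2
2^2 = (2^1)^2 = 2^2 = 4
2^4 = (2^2)^2 = 4^2 = 16
2^8 = (2^4)^2 = 16^2 = 256

Result: 256
Multiplications needed: 3 (3 lines after 2^1)

2^8 = 256. Using exponentiation by squaring, this requires 3 multiplications. The key idea: if the exponent is even, square the half-power; if odd, multiply by the base once.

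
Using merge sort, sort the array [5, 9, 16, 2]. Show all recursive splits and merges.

Merge sort trace:

Split: [5, 9, 16, 2] -> [5, 9] and [16, 2]
  Split: [5, 9] -> [5] and [9]
  Merge: [5] + [9] -> [5, 9]
  Split: [16, 2] -> [16] and [2]
  Merge: [16] + [2] -> [2, 16]
Merge: [5, 9] + [2, 16] -> [2, 5, 9, 16]

Final sorted array: [2, 5, 9, 16]

The merge sort proceeds by recursively splitting the array and merging sorted halves.
After all merges, the sorted array is [2, 5, 9, 16].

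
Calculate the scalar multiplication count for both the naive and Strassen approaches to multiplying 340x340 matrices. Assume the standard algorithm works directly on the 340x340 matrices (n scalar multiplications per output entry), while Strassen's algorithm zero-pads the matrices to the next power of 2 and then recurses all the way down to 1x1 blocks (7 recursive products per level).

Matrix multiplication for 340x340 matrices:

Strassen's algorithm requires power-of-2 dimensions. Pad 340x340 to 512x512 (next power of 2).

Standard algorithm: 340^3 = 39304000 multiplications
Strassen's algorithm: 7^(log2(512)) = 7^9 = 40353607 multiplications
Difference: 39304000 - 40353607 = -1049607 (Strassen uses MORE here due to padding overhead — for small or just-over-power-of-2 n, padding can outweigh the per-level savings)

Standard: 39304000 multiplications (340^3). Strassen: 40353607 multiplications (7^9, after padding to 512x512). Strassen reduces 8 recursive multiplications to 7 at each level.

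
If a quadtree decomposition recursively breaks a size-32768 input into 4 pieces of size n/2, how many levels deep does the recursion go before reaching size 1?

For divide and conquer with division factor 2:

Problem sizes at each level:
Level 0: 32768
Level 1: 16384
Level 2: 8192
Level 3: 4096
Level 4: 2048
Level 5: 1024
Level 6: 512
Level 7: 256
Level 8: 128
Level 9: 64
Level 10: 32
Level 11: 16
Level 12: 8
Level 13: 4
Level 14: 2
Level 15: 1

The root is level 0 and the size-1 base case is level 15 (the tree spans levels 0 through 15, i.e. 16 levels counting the root), so the depth is the number of divisions: log_2(32768) = 15

The recursion tree depth is log_2(32768) = 15. At each level, the problem size is divided by 2, so it takes 15 divisions to reduce to a base case of size 1. The algorithm makes 4 recursive calls at each level.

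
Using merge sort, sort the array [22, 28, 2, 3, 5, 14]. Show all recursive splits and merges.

Merge sort trace:

Split: [22, 28, 2, 3, 5, 14] -> [22, 28, 2] and [3, 5, 14]
  Split: [22, 28, 2] -> [22] and [28, 2]
    Split: [28, 2] -> [28] and [2]
    Merge: [28] + [2] -> [2, 28]
  Merge: [22] + [2, 28] -> [2, 22, 28]
  Split: [3, 5, 14] -> [3] and [5, 14]
    Split: [5, 14] -> [5] and [14]
    Merge: [5] + [14] -> [5, 14]
  Merge: [3] + [5, 14] -> [3, 5, 14]
Merge: [2, 22, 28] + [3, 5, 14] -> [2, 3, 5, 14, 22, 28]

Final sorted array: [2, 3, 5, 14, 22, 28]

The merge sort proceeds by recursively splitting the array and merging sorted halves.
After all merges, the sorted array is [2, 3, 5, 14, 22, 28].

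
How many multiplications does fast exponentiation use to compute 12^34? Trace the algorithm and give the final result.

Computing 12^34 by squaring (build up from 12^1; each line after the first costs one multiplication):

12^1 = 12
12^2 = (12^1)^2 = 12^2 = 144
12^4 = (12^2)^2 = 144^2 = 20736
12^8 = (12^4)^2 = 20736^2 = 429981696
12^16 = (12^8)^2 = 429981696^2 = 184884258895036416
12^17 = 12 * 12^16 = 12 * 184884258895036416 = 2218611106740436992
12^34 = (12^17)^2 = 2218611106740436992^2 = 4922235242952026704037113243122008064

Result: 4922235242952026704037113243122008064
Multiplications needed: 6 (6 lines after 12^1)

12^34 = 4922235242952026704037113243122008064. Using exponentiation by squaring, this requires 6 multiplications. The key idea: if the exponent is even, square the half-power; if odd, multiply by the base once.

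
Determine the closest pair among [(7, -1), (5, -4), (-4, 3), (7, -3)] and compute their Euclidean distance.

Computing all pairwise distances among 4 points:

d((7, -1), (5, -4)) = 3.6056
d((7, -1), (-4, 3)) = 11.7047
d((7, -1), (7, -3)) = 2.0 <-- minimum
d((5, -4), (-4, 3)) = 11.4018
d((5, -4), (7, -3)) = 2.2361
d((-4, 3), (7, -3)) = 12.53

Closest pair: (7, -1) and (7, -3) with distance 2.0

The closest pair is (7, -1) and (7, -3) with Euclidean distance 2.0. For 4 points, brute-force pairwise comparison is shown above. For large n, the divide-and-conquer algorithm (sort by x, recurse on halves, check the dividing strip) achieves O(n log n).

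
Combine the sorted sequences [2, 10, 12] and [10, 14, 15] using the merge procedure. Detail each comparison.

Merging process:

Compare 2 vs 10: take 2 from left. Merged: [2]
Compare 10 vs 10: take 10 from left. Merged: [2, 10]
Compare 12 vs 10: take 10 from right. Merged: [2, 10, 10]
Compare 12 vs 14: take 12 from left. Merged: [2, 10, 10, 12]
Append remaining from right: [14, 15]. Merged: [2, 10, 10, 12, 14, 15]

Final merged array: [2, 10, 10, 12, 14, 15]
Total comparisons: 4

The merged array is [2, 10, 10, 12, 14, 15], requiring 4 comparisons. The merge step runs in O(n) time where n is the total number of elements.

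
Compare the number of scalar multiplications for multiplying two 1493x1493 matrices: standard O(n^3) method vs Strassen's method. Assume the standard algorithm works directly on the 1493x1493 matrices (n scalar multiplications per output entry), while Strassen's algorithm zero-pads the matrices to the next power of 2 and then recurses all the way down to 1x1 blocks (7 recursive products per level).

Matrix multiplication for 1493x1493 matrices:

Strassen's algorithm requires power-of-2 dimensions. Pad 1493x1493 to 2048x2048 (next power of 2).

Standard algorithm: 1493^3 = 3327970157 multiplications
Strassen's algorithm: 7^(log2(2048)) = 7^11 = 1977326743 multiplications
Savings: 3327970157 - 1977326743 = 1350643414 multiplications

Standard: 3327970157 multiplications (1493^3). Strassen: 1977326743 multiplications (7^11, after padding to 2048x2048). Strassen reduces 8 recursive multiplications to 7 at each level.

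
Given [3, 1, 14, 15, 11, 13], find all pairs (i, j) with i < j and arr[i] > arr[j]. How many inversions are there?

Finding inversions in [3, 1, 14, 15, 11, 13]:

(0, 1): arr[0]=3 > arr[1]=1
(2, 4): arr[2]=14 > arr[4]=11
(2, 5): arr[2]=14 > arr[5]=13
(3, 4): arr[3]=15 > arr[4]=11
(3, 5): arr[3]=15 > arr[5]=13

Total inversions: 5

The array has 5 inversion(s): (0,1), (2,4), (2,5), (3,4), (3,5). Each pair (i,j) satisfies i < j and arr[i] > arr[j].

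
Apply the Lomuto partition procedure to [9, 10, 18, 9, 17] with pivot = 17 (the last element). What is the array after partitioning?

Lomuto partition with pivot = 17:

Initial array: [9, 10, 18, 9, 17]

arr[0]=9 <= 17: swap with position 0, array becomes [9, 10, 18, 9, 17]
arr[1]=10 <= 17: swap with position 1, array becomes [9, 10, 18, 9, 17]
arr[2]=18 > 17: no swap
arr[3]=9 <= 17: swap with position 2, array becomes [9, 10, 9, 18, 17]

Place pivot at position 3: [9, 10, 9, 17, 18]
Pivot position: 3

After partitioning with pivot 17, the array becomes [9, 10, 9, 17, 18]. The pivot is placed at index 3. All elements to the left of the pivot are <= 17, and all elements to the right are > 17.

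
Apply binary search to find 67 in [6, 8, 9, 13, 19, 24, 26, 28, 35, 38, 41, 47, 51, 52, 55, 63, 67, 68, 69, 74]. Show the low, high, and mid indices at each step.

Binary search for 67 in [6, 8, 9, 13, 19, 24, 26, 28, 35, 38, 41, 47, 51, 52, 55, 63, 67, 68, 69, 74]:

lo=0, hi=19, mid=9, arr[mid]=38 -> 38 < 67, search right half
lo=10, hi=19, mid=14, arr[mid]=55 -> 55 < 67, search right half
lo=15, hi=19, mid=17, arr[mid]=68 -> 68 > 67, search left half
lo=15, hi=16, mid=15, arr[mid]=63 -> 63 < 67, search right half
lo=16, hi=16, mid=16, arr[mid]=67 -> Found target at index 16!

Binary search finds 67 at index 16 after 5 comparisons. The search repeatedly halves the search space by comparing with the middle element.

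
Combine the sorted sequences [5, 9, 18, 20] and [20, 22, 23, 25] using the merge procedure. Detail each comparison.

Merging process:

Compare 5 vs 20: take 5 from left. Merged: [5]
Compare 9 vs 20: take 9 from left. Merged: [5, 9]
Compare 18 vs 20: take 18 from left. Merged: [5, 9, 18]
Compare 20 vs 20: take 20 from left. Merged: [5, 9, 18, 20]
Append remaining from right: [20, 22, 23, 25]. Merged: [5, 9, 18, 20, 20, 22, 23, 25]

Final merged array: [5, 9, 18, 20, 20, 22, 23, 25]
Total comparisons: 4

The merged array is [5, 9, 18, 20, 20, 22, 23, 25], requiring 4 comparisons. The merge step runs in O(n) time where n is the total number of elements.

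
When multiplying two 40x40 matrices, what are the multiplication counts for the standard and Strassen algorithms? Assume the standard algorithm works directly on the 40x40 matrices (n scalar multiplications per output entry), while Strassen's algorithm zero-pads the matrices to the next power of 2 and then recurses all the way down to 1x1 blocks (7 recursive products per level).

Matrix multiplication for 40x40 matrices:

Strassen's algorithm requires power-of-2 dimensions. Pad 40x40 to 64x64 (next power of 2).

Standard algorithm: 40^3 = 64000 multiplications
Strassen's algorithm: 7^(log2(64)) = 7^6 = 117649 multiplications
Difference: 64000 - 117649 = -53649 (Strassen uses MORE here due to padding overhead — for small or just-over-power-of-2 n, padding can outweigh the per-level savings)

Standard: 64000 multiplications (40^3). Strassen: 117649 multiplications (7^6, after padding to 64x64). Strassen reduces 8 recursive multiplications to 7 at each level.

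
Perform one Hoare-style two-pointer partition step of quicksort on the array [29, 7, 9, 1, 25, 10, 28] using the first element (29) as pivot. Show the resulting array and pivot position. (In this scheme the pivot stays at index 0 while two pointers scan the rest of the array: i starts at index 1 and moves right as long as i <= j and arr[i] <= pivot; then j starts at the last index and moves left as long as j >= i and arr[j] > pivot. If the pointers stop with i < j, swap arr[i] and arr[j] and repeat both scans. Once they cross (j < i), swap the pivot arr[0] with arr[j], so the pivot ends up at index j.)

Hoare-style two-pointer partition with pivot = 29:

Initial array: [29, 7, 9, 1, 25, 10, 28]

Pointers start at i = 1, j = 6.
i ends at 7, j ends at 6: the pointers have crossed (j < i), so scanning stops.

Swap pivot arr[0] with arr[6] to place pivot at position 6: [28, 7, 9, 1, 25, 10, 29]
Pivot position: 6

After partitioning with pivot 29, the array becomes [28, 7, 9, 1, 25, 10, 29]. The pivot is placed at index 6. All elements to the left of the pivot are <= 29, and all elements to the right are > 29.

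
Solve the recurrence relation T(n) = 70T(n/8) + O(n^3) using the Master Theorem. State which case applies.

Master Theorem for T(n) = 70T(n/8) + O(n^3):

a = 70, b = 8, c = 3
log_b(a) = log_8(70) = 2.0431

Case 3: c = 3 > log_8(70) = 2.0431
T(n) = O(n^3) = O(n^3)

For T(n) = 70T(n/8) + O(n^3): log_8(70) = 2.0431. This is Case 3 of the Master Theorem (c > log_b(a), work dominated by root), giving O(n^3).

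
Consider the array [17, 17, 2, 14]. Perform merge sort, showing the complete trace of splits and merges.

Merge sort trace:

Split: [17, 17, 2, 14] -> [17, 17] and [2, 14]
  Split: [17, 17] -> [17] and [17]
  Merge: [17] + [17] -> [17, 17]
  Split: [2, 14] -> [2] and [14]
  Merge: [2] + [14] -> [2, 14]
Merge: [17, 17] + [2, 14] -> [2, 14, 17, 17]

Final sorted array: [2, 14, 17, 17]

The merge sort proceeds by recursively splitting the array and merging sorted halves.
After all merges, the sorted array is [2, 14, 17, 17].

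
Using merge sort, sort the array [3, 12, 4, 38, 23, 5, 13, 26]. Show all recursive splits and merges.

Merge sort trace:

Split: [3, 12, 4, 38, 23, 5, 13, 26] -> [3, 12, 4, 38] and [23, 5, 13, 26]
  Split: [3, 12, 4, 38] -> [3, 12] and [4, 38]
    Split: [3, 12] -> [3] and [12]
    Merge: [3] + [12] -> [3, 12]
    Split: [4, 38] -> [4] and [38]
    Merge: [4] + [38] -> [4, 38]
  Merge: [3, 12] + [4, 38] -> [3, 4, 12, 38]
  Split: [23, 5, 13, 26] -> [23, 5] and [13, 26]
    Split: [23, 5] -> [23] and [5]
    Merge: [23] + [5] -> [5, 23]
    Split: [13, 26] -> [13] and [26]
    Merge: [13] + [26] -> [13, 26]
  Merge: [5, 23] + [13, 26] -> [5, 13, 23, 26]
Merge: [3, 4, 12, 38] + [5, 13, 23, 26] -> [3, 4, 5, 12, 13, 23, 26, 38]

Final sorted array: [3, 4, 5, 12, 13, 23, 26, 38]

The merge sort proceeds by recursively splitting the array and merging sorted halves.
After all merges, the sorted array is [3, 4, 5, 12, 13, 23, 26, 38].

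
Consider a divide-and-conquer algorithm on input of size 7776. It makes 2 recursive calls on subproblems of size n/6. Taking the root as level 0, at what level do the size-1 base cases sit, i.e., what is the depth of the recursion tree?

For divide and conquer with division factor 6:

Problem sizes at each level:
Level 0: 7776
Level 1: 1296
Level 2: 216
Level 3: 36
Level 4: 6
Level 5: 1

The root is level 0 and the size-1 base case is level 5 (the tree spans levels 0 through 5, i.e. 6 levels counting the root), so the depth is the number of divisions: log_6(7776) = 5

The recursion tree depth is log_6(7776) = 5. At each level, the problem size is divided by 6, so it takes 5 divisions to reduce to a base case of size 1. The algorithm makes 2 recursive calls at each level.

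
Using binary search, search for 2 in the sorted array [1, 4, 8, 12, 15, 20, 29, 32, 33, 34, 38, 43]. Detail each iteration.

Binary search for 2 in [1, 4, 8, 12, 15, 20, 29, 32, 33, 34, 38, 43]:

lo=0, hi=11, mid=5, arr[mid]=20 -> 20 > 2, search left half
lo=0, hi=4, mid=2, arr[mid]=8 -> 8 > 2, search left half
lo=0, hi=1, mid=0, arr[mid]=1 -> 1 < 2, search right half
lo=1, hi=1, mid=1, arr[mid]=4 -> 4 > 2, search left half
lo=1 > hi=0, target 2 not found

Binary search determines that 2 is not in the array after 4 comparisons. The search space was exhausted without finding the target.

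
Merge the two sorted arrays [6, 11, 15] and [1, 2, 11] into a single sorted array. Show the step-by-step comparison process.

Merging process:

Compare 6 vs 1: take 1 from right. Merged: [1]
Compare 6 vs 2: take 2 from right. Merged: [1, 2]
Compare 6 vs 11: take 6 from left. Merged: [1, 2, 6]
Compare 11 vs 11: take 11 from left. Merged: [1, 2, 6, 11]
Compare 15 vs 11: take 11 from right. Merged: [1, 2, 6, 11, 11]
Append remaining from left: [15]. Merged: [1, 2, 6, 11, 11, 15]

Final merged array: [1, 2, 6, 11, 11, 15]
Total comparisons: 5

The merged array is [1, 2, 6, 11, 11, 15], requiring 5 comparisons. The merge step runs in O(n) time where n is the total number of elements.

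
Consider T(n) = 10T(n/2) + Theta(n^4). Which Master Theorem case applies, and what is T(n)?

Master Theorem for T(n) = 10T(n/2) + O(n^4):

a = 10, b = 2, c = 4
log_b(a) = log_2(10) = 3.3219

Case 3: c = 4 > log_2(10) = 3.3219
T(n) = O(n^4) = O(n^4)

For T(n) = 10T(n/2) + O(n^4): log_2(10) = 3.3219. This is Case 3 of the Master Theorem (c > log_b(a), work dominated by root), giving O(n^4).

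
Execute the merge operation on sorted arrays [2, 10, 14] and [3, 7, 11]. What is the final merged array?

Merging process:

Compare 2 vs 3: take 2 from left. Merged: [2]
Compare 10 vs 3: take 3 from right. Merged: [2, 3]
Compare 10 vs 7: take 7 from right. Merged: [2, 3, 7]
Compare 10 vs 11: take 10 from left. Merged: [2, 3, 7, 10]
Compare 14 vs 11: take 11 from right. Merged: [2, 3, 7, 10, 11]
Append remaining from left: [14]. Merged: [2, 3, 7, 10, 11, 14]

Final merged array: [2, 3, 7, 10, 11, 14]
Total comparisons: 5

The merged array is [2, 3, 7, 10, 11, 14], requiring 5 comparisons. The merge step runs in O(n) time where n is the total number of elements.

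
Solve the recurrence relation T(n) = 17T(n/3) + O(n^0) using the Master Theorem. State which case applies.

Master Theorem for T(n) = 17T(n/3) + O(n^0):

a = 17, b = 3, c = 0
log_b(a) = log_3(17) = 2.5789

Case 1: c = 0 < log_3(17) = 2.5789
T(n) = O(n^(log_3 17))

For T(n) = 17T(n/3) + O(n^0): log_3(17) = 2.5789. This is Case 1 of the Master Theorem (c < log_b(a), work dominated by leaves), giving O(n^(log_3 17)).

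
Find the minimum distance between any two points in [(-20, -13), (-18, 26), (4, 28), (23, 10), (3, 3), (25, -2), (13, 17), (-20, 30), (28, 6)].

Computing all pairwise distances among 9 points:

d((-20, -13), (-18, 26)) = 39.0512
d((-20, -13), (4, 28)) = 47.5079
d((-20, -13), (23, 10)) = 48.7647
d((-20, -13), (3, 3)) = 28.0179
d((-20, -13), (25, -2)) = 46.3249
d((-20, -13), (13, 17)) = 44.5982
d((-20, -13), (-20, 30)) = 43.0
d((-20, -13), (28, 6)) = 51.6236
d((-18, 26), (4, 28)) = 22.0907
d((-18, 26), (23, 10)) = 44.0114
d((-18, 26), (3, 3)) = 31.1448
d((-18, 26), (25, -2)) = 51.3128
d((-18, 26), (13, 17)) = 32.28
d((-18, 26), (-20, 30)) = 4.4721 <-- minimum
d((-18, 26), (28, 6)) = 50.1597
d((4, 28), (23, 10)) = 26.1725
d((4, 28), (3, 3)) = 25.02
d((4, 28), (25, -2)) = 36.6197
d((4, 28), (13, 17)) = 14.2127
d((4, 28), (-20, 30)) = 24.0832
d((4, 28), (28, 6)) = 32.5576
d((23, 10), (3, 3)) = 21.1896
d((23, 10), (25, -2)) = 12.1655
d((23, 10), (13, 17)) = 12.2066
d((23, 10), (-20, 30)) = 47.4236
d((23, 10), (28, 6)) = 6.4031
d((3, 3), (25, -2)) = 22.561
d((3, 3), (13, 17)) = 17.2047
d((3, 3), (-20, 30)) = 35.4683
d((3, 3), (28, 6)) = 25.1794
d((25, -2), (13, 17)) = 22.4722
d((25, -2), (-20, 30)) = 55.2178
d((25, -2), (28, 6)) = 8.544
d((13, 17), (-20, 30)) = 35.4683
d((13, 17), (28, 6)) = 18.6011
d((-20, 30), (28, 6)) = 53.6656

Closest pair: (-18, 26) and (-20, 30) with distance 4.4721

The closest pair is (-18, 26) and (-20, 30) with Euclidean distance 4.4721. For 9 points, brute-force pairwise comparison is shown above. For large n, the divide-and-conquer algorithm (sort by x, recurse on halves, check the dividing strip) achieves O(n log n).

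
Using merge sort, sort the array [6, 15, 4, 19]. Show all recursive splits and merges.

Merge sort trace:

Split: [6, 15, 4, 19] -> [6, 15] and [4, 19]
  Split: [6, 15] -> [6] and [15]
  Merge: [6] + [15] -> [6, 15]
  Split: [4, 19] -> [4] and [19]
  Merge: [4] + [19] -> [4, 19]
Merge: [6, 15] + [4, 19] -> [4, 6, 15, 19]

Final sorted array: [4, 6, 15, 19]

The merge sort proceeds by recursively splitting the array and merging sorted halves.
After all merges, the sorted array is [4, 6, 15, 19].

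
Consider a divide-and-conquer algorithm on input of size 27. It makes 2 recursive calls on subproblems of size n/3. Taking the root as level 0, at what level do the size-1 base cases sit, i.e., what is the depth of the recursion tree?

For divide and conquer with division factor 3:

Problem sizes at each level:
Level 0: 27
Level 1: 9
Level 2: 3
Level 3: 1

The root is level 0 and the size-1 base case is level 3 (the tree spans levels 0 through 3, i.e. 4 levels counting the root), so the depth is the number of divisions: log_3(27) = 3

The recursion tree depth is log_3(27) = 3. At each level, the problem size is divided by 3, so it takes 3 divisions to reduce to a base case of size 1. The algorithm makes 2 recursive calls at each level.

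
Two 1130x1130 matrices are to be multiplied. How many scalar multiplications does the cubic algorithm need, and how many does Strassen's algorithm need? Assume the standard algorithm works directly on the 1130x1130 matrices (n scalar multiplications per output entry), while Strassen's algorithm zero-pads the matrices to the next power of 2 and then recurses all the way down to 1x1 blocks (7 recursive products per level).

Matrix multiplication for 1130x1130 matrices:

Strassen's algorithm requires power-of-2 dimensions. Pad 1130x1130 to 2048x2048 (next power of 2).

Standard algorithm: 1130^3 = 1442897000 multiplications
Strassen's algorithm: 7^(log2(2048)) = 7^11 = 1977326743 multiplications
Difference: 1442897000 - 1977326743 = -534429743 (Strassen uses MORE here due to padding overhead — for small or just-over-power-of-2 n, padding can outweigh the per-level savings)

Standard: 1442897000 multiplications (1130^3). Strassen: 1977326743 multiplications (7^11, after padding to 2048x2048). Strassen reduces 8 recursive multiplications to 7 at each level.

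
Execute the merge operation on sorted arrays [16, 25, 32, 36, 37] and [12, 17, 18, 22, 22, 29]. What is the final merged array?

Merging process:

Compare 16 vs 12: take 12 from right. Merged: [12]
Compare 16 vs 17: take 16 from left. Merged: [12, 16]
Compare 25 vs 17: take 17 from right. Merged: [12, 16, 17]
Compare 25 vs 18: take 18 from right. Merged: [12, 16, 17, 18]
Compare 25 vs 22: take 22 from right. Merged: [12, 16, 17, 18, 22]
Compare 25 vs 22: take 22 from right. Merged: [12, 16, 17, 18, 22, 22]
Compare 25 vs 29: take 25 from left. Merged: [12, 16, 17, 18, 22, 22, 25]
Compare 32 vs 29: take 29 from right. Merged: [12, 16, 17, 18, 22, 22, 25, 29]
Append remaining from left: [32, 36, 37]. Merged: [12, 16, 17, 18, 22, 22, 25, 29, 32, 36, 37]

Final merged array: [12, 16, 17, 18, 22, 22, 25, 29, 32, 36, 37]
Total comparisons: 8

The merged array is [12, 16, 17, 18, 22, 22, 25, 29, 32, 36, 37], requiring 8 comparisons. The merge step runs in O(n) time where n is the total number of elements.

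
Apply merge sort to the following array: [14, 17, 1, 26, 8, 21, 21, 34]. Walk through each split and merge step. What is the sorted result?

Merge sort trace:

Split: [14, 17, 1, 26, 8, 21, 21, 34] -> [14, 17, 1, 26] and [8, 21, 21, 34]
  Split: [14, 17, 1, 26] -> [14, 17] and [1, 26]
    Split: [14, 17] -> [14] and [17]
    Merge: [14] + [17] -> [14, 17]
    Split: [1, 26] -> [1] and [26]
    Merge: [1] + [26] -> [1, 26]
  Merge: [14, 17] + [1, 26] -> [1, 14, 17, 26]
  Split: [8, 21, 21, 34] -> [8, 21] and [21, 34]
    Split: [8, 21] -> [8] and [21]
    Merge: [8] + [21] -> [8, 21]
    Split: [21, 34] -> [21] and [34]
    Merge: [21] + [34] -> [21, 34]
  Merge: [8, 21] + [21, 34] -> [8, 21, 21, 34]
Merge: [1, 14, 17, 26] + [8, 21, 21, 34] -> [1, 8, 14, 17, 21, 21, 26, 34]

Final sorted array: [1, 8, 14, 17, 21, 21, 26, 34]

The merge sort proceeds by recursively splitting the array and merging sorted halves.
After all merges, the sorted array is [1, 8, 14, 17, 21, 21, 26, 34].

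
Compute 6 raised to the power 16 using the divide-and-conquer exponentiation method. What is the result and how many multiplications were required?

Computing 6^16 by squaring (build up from 6^1; each line after the first costs one multiplication):

6^1 = 6
6^2 = (6^1)^2 = 6^2 = 36
6^4 = (6^2)^2 = 36^2 = 1296
6^8 = (6^4)^2 = 1296^2 = 1679616
6^16 = (6^8)^2 = 1679616^2 = 2821109907456

Result: 2821109907456
Multiplications needed: 4 (4 lines after 6^1)

6^16 = 2821109907456. Using exponentiation by squaring, this requires 4 multiplications. The key idea: if the exponent is even, square the half-power; if odd, multiply by the base once.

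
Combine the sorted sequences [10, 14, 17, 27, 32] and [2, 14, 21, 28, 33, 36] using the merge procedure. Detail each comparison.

Merging process:

Compare 10 vs 2: take 2 from right. Merged: [2]
Compare 10 vs 14: take 10 from left. Merged: [2, 10]
Compare 14 vs 14: take 14 from left. Merged: [2, 10, 14]
Compare 17 vs 14: take 14 from right. Merged: [2, 10, 14, 14]
Compare 17 vs 21: take 17 from left. Merged: [2, 10, 14, 14, 17]
Compare 27 vs 21: take 21 from right. Merged: [2, 10, 14, 14, 17, 21]
Compare 27 vs 28: take 27 from left. Merged: [2, 10, 14, 14, 17, 21, 27]
Compare 32 vs 28: take 28 from right. Merged: [2, 10, 14, 14, 17, 21, 27, 28]
Compare 32 vs 33: take 32 from left. Merged: [2, 10, 14, 14, 17, 21, 27, 28, 32]
Append remaining from right: [33, 36]. Merged: [2, 10, 14, 14, 17, 21, 27, 28, 32, 33, 36]

Final merged array: [2, 10, 14, 14, 17, 21, 27, 28, 32, 33, 36]
Total comparisons: 9

The merged array is [2, 10, 14, 14, 17, 21, 27, 28, 32, 33, 36], requiring 9 comparisons. The merge step runs in O(n) time where n is the total number of elements.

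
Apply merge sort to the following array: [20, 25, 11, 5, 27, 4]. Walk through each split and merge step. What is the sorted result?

Merge sort trace:

Split: [20, 25, 11, 5, 27, 4] -> [20, 25, 11] and [5, 27, 4]
  Split: [20, 25, 11] -> [20] and [25, 11]
    Split: [25, 11] -> [25] and [11]
    Merge: [25] + [11] -> [11, 25]
  Merge: [20] + [11, 25] -> [11, 20, 25]
  Split: [5, 27, 4] -> [5] and [27, 4]
    Split: [27, 4] -> [27] and [4]
    Merge: [27] + [4] -> [4, 27]
  Merge: [5] + [4, 27] -> [4, 5, 27]
Merge: [11, 20, 25] + [4, 5, 27] -> [4, 5, 11, 20, 25, 27]

Final sorted array: [4, 5, 11, 20, 25, 27]

The merge sort proceeds by recursively splitting the array and merging sorted halves.
After all merges, the sorted array is [4, 5, 11, 20, 25, 27].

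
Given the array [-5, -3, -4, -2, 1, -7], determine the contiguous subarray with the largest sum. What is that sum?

Using Kadane's algorithm on [-5, -3, -4, -2, 1, -7]:

Scanning through the array:
Position 1 (value -3): max_ending_here = -3, max_so_far = -3
Position 2 (value -4): max_ending_here = -4, max_so_far = -3
Position 3 (value -2): max_ending_here = -2, max_so_far = -2
Position 4 (value 1): max_ending_here = 1, max_so_far = 1
Position 5 (value -7): max_ending_here = -6, max_so_far = 1

Maximum subarray: [1]
Maximum sum: 1

The maximum subarray is [1] with sum 1. This subarray runs from index 4 to index 4.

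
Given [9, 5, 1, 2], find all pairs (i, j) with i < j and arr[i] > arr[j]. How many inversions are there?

Finding inversions in [9, 5, 1, 2]:

(0, 1): arr[0]=9 > arr[1]=5
(0, 2): arr[0]=9 > arr[2]=1
(0, 3): arr[0]=9 > arr[3]=2
(1, 2): arr[1]=5 > arr[2]=1
(1, 3): arr[1]=5 > arr[3]=2

Total inversions: 5

The array has 5 inversion(s): (0,1), (0,2), (0,3), (1,2), (1,3). Each pair (i,j) satisfies i < j and arr[i] > arr[j].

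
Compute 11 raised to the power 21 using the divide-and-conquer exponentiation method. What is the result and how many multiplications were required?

Computing 11^21 by squaring (build up from 11^1; each line after the first costs one multiplication):

11^1 = 11
11^2 = (11^1)^2 = 11^2 = 121
11^4 = (11^2)^2 = 121^2 = 14641
11^5 = 11 * 11^4 = 11 * 14641 = 161051
11^10 = (11^5)^2 = 161051^2 = 25937424601
11^20 = (11^10)^2 = 25937424601^2 = 672749994932560009201
11^21 = 11 * 11^20 = 11 * 672749994932560009201 = 7400249944258160101211

Result: 7400249944258160101211
Multiplications needed: 6 (6 lines after 11^1)

11^21 = 7400249944258160101211. Using exponentiation by squaring, this requires 6 multiplications. The key idea: if the exponent is even, square the half-power; if odd, multiply by the base once.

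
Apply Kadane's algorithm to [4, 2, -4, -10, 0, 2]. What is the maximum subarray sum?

Using Kadane's algorithm on [4, 2, -4, -10, 0, 2]:

Scanning through the array:
Position 1 (value 2): max_ending_here = 6, max_so_far = 6
Position 2 (value -4): max_ending_here = 2, max_so_far = 6
Position 3 (value -10): max_ending_here = -8, max_so_far = 6
Position 4 (value 0): max_ending_here = 0, max_so_far = 6
Position 5 (value 2): max_ending_here = 2, max_so_far = 6

Maximum subarray: [4, 2]
Maximum sum: 6

The maximum subarray is [4, 2] with sum 6. This subarray runs from index 0 to index 1.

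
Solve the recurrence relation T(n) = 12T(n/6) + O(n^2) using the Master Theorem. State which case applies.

Master Theorem for T(n) = 12T(n/6) + O(n^2):

a = 12, b = 6, c = 2
log_b(a) = log_6(12) = 1.3869

Case 3: c = 2 > log_6(12) = 1.3869
T(n) = O(n^2) = O(n^2)

For T(n) = 12T(n/6) + O(n^2): log_6(12) = 1.3869. This is Case 3 of the Master Theorem (c > log_b(a), work dominated by root), giving O(n^2).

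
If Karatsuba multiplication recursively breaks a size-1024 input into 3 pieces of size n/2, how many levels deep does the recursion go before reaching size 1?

For divide and conquer with division factor 2:

Problem sizes at each level:
Level 0: 1024
Level 1: 512
Level 2: 256
Level 3: 128
Level 4: 64
Level 5: 32
Level 6: 16
Level 7: 8
Level 8: 4
Level 9: 2
Level 10: 1

The root is level 0 and the size-1 base case is level 10 (the tree spans levels 0 through 10, i.e. 11 levels counting the root), so the depth is the number of divisions: log_2(1024) = 10

The recursion tree depth is log_2(1024) = 10. At each level, the problem size is divided by 2, so it takes 10 divisions to reduce to a base case of size 1. The algorithm makes 3 recursive calls at each level.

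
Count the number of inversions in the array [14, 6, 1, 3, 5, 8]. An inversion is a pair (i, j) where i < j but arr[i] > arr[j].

Finding inversions in [14, 6, 1, 3, 5, 8]:

(0, 1): arr[0]=14 > arr[1]=6
(0, 2): arr[0]=14 > arr[2]=1
(0, 3): arr[0]=14 > arr[3]=3
(0, 4): arr[0]=14 > arr[4]=5
(0, 5): arr[0]=14 > arr[5]=8
(1, 2): arr[1]=6 > arr[2]=1
(1, 3): arr[1]=6 > arr[3]=3
(1, 4): arr[1]=6 > arr[4]=5

Total inversions: 8

The array has 8 inversion(s): (0,1), (0,2), (0,3), (0,4), (0,5), (1,2), (1,3), (1,4). Each pair (i,j) satisfies i < j and arr[i] > arr[j].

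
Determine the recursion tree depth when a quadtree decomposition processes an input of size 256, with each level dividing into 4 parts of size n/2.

For divide and conquer with division factor 2:

Problem sizes at each level:
Level 0: 256
Level 1: 128
Level 2: 64
Level 3: 32
Level 4: 16
Level 5: 8
Level 6: 4
Level 7: 2
Level 8: 1

The root is level 0 and the size-1 base case is level 8 (the tree spans levels 0 through 8, i.e. 9 levels counting the root), so the depth is the number of divisions: log_2(256) = 8

The recursion tree depth is log_2(256) = 8. At each level, the problem size is divided by 2, so it takes 8 divisions to reduce to a base case of size 1. The algorithm makes 4 recursive calls at each level.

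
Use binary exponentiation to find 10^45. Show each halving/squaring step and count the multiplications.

Computing 10^45 by squaring (build up from 10^1; each line after the first costs one multiplication):

10^1 = 10
10^2 = (10^1)^2 = 10^2 = 100
10^4 = (10^2)^2 = 100^2 = 10000
10^5 = 10 * 10^4 = 10 * 10000 = 100000
10^10 = (10^5)^2 = 100000^2 = 10000000000
10^11 = 10 * 10^10 = 10 * 10000000000 = 100000000000
10^22 = (10^11)^2 = 100000000000^2 = 10000000000000000000000
10^44 = (10^22)^2 = 10000000000000000000000^2 = 100000000000000000000000000000000000000000000
10^45 = 10 * 10^44 = 10 * 100000000000000000000000000000000000000000000 = 1000000000000000000000000000000000000000000000

Result: 1000000000000000000000000000000000000000000000
Multiplications needed: 8 (8 lines after 10^1)

10^45 = 1000000000000000000000000000000000000000000000. Using exponentiation by squaring, this requires 8 multiplications. The key idea: if the exponent is even, square the half-power; if odd, multiply by the base once.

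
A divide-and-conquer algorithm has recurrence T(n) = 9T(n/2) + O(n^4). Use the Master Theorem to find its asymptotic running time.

Master Theorem for T(n) = 9T(n/2) + O(n^4):

a = 9, b = 2, c = 4
log_b(a) = log_2(9) = 3.1699

Case 3: c = 4 > log_2(9) = 3.1699
T(n) = O(n^4) = O(n^4)

For T(n) = 9T(n/2) + O(n^4): log_2(9) = 3.1699. This is Case 3 of the Master Theorem (c > log_b(a), work dominated by root), giving O(n^4).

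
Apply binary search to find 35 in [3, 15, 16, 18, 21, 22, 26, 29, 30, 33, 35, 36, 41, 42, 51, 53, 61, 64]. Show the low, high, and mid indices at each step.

Binary search for 35 in [3, 15, 16, 18, 21, 22, 26, 29, 30, 33, 35, 36, 41, 42, 51, 53, 61, 64]:

lo=0, hi=17, mid=8, arr[mid]=30 -> 30 < 35, search right half
lo=9, hi=17, mid=13, arr[mid]=42 -> 42 > 35, search left half
lo=9, hi=12, mid=10, arr[mid]=35 -> Found target at index 10!

Binary search finds 35 at index 10 after 3 comparisons. The search repeatedly halves the search space by comparing with the middle element.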